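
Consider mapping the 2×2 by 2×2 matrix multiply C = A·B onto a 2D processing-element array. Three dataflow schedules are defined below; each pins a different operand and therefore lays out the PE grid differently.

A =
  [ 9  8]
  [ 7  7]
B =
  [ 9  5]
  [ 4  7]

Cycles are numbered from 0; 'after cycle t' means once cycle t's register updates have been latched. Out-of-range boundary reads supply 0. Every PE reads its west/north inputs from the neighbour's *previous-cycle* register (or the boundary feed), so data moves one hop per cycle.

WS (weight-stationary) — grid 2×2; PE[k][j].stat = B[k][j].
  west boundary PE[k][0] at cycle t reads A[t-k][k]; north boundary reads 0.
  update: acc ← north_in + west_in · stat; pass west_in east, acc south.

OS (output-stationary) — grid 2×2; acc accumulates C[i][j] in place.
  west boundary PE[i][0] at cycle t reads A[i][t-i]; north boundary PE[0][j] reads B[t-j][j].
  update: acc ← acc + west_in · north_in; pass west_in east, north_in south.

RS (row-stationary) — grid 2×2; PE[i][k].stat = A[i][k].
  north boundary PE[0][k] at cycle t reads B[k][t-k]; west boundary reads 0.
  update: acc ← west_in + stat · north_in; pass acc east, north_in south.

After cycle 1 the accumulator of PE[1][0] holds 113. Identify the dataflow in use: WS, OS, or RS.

dataflow = WS

— WS: 2×2; PE[1][0] trace:
  after 0 — PE[1][0] acc=0, pass-E 0, pass-S 0
  after 1 — PE[1][0] acc=113, pass-E 8, pass-S 113
— OS: 2×2; PE[1][0] trace:
  after 0 — PE[1][0] acc=0, pass-E 0, pass-S 0
  after 1 — PE[1][0] acc=63, pass-E 7, pass-S 9
— RS: 2×2; PE[1][0] trace:
  after 0 — PE[1][0] acc=0, pass-E 0, pass-S 0
  after 1 — PE[1][0] acc=63, pass-E 63, pass-S 9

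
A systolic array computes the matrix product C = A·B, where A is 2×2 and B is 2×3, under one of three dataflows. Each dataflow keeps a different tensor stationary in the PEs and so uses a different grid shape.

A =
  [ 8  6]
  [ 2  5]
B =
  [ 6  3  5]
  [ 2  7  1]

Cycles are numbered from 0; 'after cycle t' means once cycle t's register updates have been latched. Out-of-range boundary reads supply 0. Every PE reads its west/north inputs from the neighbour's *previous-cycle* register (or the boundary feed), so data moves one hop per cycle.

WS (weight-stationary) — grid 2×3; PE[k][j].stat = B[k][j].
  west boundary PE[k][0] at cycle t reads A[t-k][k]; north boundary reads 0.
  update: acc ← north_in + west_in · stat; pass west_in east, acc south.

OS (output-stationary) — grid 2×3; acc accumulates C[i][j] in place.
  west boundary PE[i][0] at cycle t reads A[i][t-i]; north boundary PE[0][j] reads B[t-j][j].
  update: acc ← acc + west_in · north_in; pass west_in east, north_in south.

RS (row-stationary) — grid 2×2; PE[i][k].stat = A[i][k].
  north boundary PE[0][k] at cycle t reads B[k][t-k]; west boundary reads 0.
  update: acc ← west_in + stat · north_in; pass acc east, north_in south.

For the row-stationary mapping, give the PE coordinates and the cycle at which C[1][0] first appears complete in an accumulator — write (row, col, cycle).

(row, col, cycle) = (1, 1, 2)

RS — PE[1][1] is where C[1][0] collects:
  c0 r1c1: 0 / 0 / 0
  c1 r1c1: 0 / 0 / 0
  c2 r1c1: 22 / 22 / 2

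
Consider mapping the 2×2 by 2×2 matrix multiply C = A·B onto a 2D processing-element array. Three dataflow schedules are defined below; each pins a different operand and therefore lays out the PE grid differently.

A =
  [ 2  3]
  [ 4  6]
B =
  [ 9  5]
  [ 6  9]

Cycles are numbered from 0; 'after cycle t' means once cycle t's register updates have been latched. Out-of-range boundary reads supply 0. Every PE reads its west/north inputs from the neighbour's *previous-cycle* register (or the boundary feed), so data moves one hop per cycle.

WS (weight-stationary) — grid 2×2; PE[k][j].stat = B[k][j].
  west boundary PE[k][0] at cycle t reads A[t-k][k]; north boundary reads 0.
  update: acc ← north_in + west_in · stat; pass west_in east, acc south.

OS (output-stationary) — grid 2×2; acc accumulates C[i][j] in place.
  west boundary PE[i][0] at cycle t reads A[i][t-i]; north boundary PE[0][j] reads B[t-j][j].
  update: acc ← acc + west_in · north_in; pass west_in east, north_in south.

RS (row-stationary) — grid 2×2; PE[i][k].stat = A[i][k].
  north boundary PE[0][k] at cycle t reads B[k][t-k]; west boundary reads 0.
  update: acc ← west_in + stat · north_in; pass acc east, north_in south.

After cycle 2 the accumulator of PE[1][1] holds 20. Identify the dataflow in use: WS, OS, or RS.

WS [2×2] PE[1][1] across cycles:
  0: (1,1).acc=0  regs=<0,0>
  1: (1,1).acc=0  regs=<0,0>
  2: (1,1).acc=37  regs=<3,37>
OS [2×2] PE[1][1] across cycles:
  0: (1,1).acc=0  regs=<0,0>
  1: (1,1).acc=0  regs=<0,0>
  2: (1,1).acc=20  regs=<4,5>
RS [2×2] PE[1][1] across cycles:
  0: (1,1).acc=0  regs=<0,0>
  1: (1,1).acc=0  regs=<0,0>
  2: (1,1).acc=72  regs=<72,6>

dataflow = OS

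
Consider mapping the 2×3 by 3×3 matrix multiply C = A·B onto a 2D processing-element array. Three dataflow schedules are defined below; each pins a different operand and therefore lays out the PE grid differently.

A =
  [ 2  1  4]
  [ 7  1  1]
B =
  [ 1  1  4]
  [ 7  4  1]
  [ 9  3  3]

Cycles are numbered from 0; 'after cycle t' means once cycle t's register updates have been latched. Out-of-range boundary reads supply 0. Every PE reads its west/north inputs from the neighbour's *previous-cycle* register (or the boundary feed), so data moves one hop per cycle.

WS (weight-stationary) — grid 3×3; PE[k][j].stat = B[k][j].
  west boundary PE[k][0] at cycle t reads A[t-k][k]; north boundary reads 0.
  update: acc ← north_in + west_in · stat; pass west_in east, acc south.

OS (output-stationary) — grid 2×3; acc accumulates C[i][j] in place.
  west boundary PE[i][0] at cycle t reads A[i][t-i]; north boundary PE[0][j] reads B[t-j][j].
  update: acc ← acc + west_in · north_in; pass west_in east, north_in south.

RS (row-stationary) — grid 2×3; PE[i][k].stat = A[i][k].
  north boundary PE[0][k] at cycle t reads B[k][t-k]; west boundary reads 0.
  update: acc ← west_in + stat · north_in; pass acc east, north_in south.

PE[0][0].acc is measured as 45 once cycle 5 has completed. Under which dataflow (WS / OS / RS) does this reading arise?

WS [3×3] PE[0][0] across cycles:
  c0 r0c0: 2 / 2 / 2
  c1 r0c0: 7 / 7 / 7
  c2 r0c0: 0 / 0 / 0
  c3 r0c0: 0 / 0 / 0
  c4 r0c0: 0 / 0 / 0
  c5 r0c0: 0 / 0 / 0
OS [2×3] PE[0][0] across cycles:
  c0 r0c0: 2 / 2 / 1
  c1 r0c0: 9 / 1 / 7
  c2 r0c0: 45 / 4 / 9
  c3 r0c0: 45 / 0 / 0
  c4 r0c0: 45 / 0 / 0
  c5 r0c0: 45 / 0 / 0
RS [2×3] PE[0][0] across cycles:
  c0 r0c0: 2 / 2 / 1
  c1 r0c0: 2 / 2 / 1
  c2 r0c0: 8 / 8 / 4
  c3 r0c0: 0 / 0 / 0
  c4 r0c0: 0 / 0 / 0
  c5 r0c0: 0 / 0 / 0

dataflow = OS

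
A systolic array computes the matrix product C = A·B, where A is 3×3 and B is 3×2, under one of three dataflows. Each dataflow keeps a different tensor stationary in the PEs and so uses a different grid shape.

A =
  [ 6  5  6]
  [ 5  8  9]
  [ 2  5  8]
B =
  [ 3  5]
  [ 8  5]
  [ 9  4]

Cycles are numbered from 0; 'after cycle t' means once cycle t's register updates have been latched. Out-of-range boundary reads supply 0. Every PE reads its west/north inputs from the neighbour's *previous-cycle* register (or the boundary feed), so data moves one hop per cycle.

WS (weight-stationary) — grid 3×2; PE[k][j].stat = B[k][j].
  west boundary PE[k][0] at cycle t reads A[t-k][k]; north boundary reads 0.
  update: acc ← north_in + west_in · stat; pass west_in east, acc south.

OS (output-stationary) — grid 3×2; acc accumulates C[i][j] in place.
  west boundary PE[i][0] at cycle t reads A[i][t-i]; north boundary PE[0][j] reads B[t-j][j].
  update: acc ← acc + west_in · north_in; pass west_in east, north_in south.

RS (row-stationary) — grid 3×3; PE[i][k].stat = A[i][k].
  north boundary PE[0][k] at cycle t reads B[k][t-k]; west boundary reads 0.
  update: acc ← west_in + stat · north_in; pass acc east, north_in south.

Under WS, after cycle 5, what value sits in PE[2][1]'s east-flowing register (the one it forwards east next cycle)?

register = 8

Tracing WS — 3×2 array, target PE[2][1]:
  cycle 0: PE[1][1] → acc 0, east 0, south 0
  cycle 0: PE[2][0] → acc 0, east 0, south 0
  cycle 0: PE[2][1] → acc 0, east 0, south 0
  cycle 1: PE[1][1] → acc 0, east 0, south 0
  cycle 1: PE[2][0] → acc 0, east 0, south 0
  cycle 1: PE[2][1] → acc 0, east 0, south 0
  cycle 2: PE[1][1] → acc 55, east 5, south 55
  cycle 2: PE[2][0] → acc 112, east 6, south 112
  cycle 2: PE[2][1] → acc 0, east 0, south 0
  cycle 3: PE[1][1] → acc 65, east 8, south 65
  cycle 3: PE[2][0] → acc 160, east 9, south 160
  cycle 3: PE[2][1] → acc 79, east 6, south 79
  cycle 4: PE[1][1] → acc 35, east 5, south 35
  cycle 4: PE[2][0] → acc 118, east 8, south 118
  cycle 4: PE[2][1] → acc 101, east 9, south 101
  cycle 5: PE[1][1] → acc 0, east 0, south 0
  cycle 5: PE[2][0] → acc 0, east 0, south 0
  cycle 5: PE[2][1] → acc 67, east 8, south 67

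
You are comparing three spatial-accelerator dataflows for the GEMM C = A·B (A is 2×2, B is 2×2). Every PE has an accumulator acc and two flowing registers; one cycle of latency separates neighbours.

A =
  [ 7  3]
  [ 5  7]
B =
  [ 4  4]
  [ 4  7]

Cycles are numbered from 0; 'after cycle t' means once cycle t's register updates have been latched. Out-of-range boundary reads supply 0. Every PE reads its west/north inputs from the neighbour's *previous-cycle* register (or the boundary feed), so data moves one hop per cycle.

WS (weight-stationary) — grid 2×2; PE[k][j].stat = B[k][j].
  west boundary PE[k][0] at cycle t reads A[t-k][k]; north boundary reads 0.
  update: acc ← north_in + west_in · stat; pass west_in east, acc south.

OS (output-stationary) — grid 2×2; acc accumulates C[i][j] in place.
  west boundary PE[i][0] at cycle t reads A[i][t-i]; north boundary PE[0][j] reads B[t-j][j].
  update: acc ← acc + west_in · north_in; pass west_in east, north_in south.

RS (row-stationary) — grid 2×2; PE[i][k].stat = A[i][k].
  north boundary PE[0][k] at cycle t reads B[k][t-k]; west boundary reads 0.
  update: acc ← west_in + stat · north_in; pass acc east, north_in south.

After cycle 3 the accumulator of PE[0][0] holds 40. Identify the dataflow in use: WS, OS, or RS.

— WS: 2×2; PE[0][0] trace:
  t=0 PE[0][0]: acc=28 h=7 v=28
  t=1 PE[0][0]: acc=20 h=5 v=20
  t=2 PE[0][0]: acc=0 h=0 v=0
  t=3 PE[0][0]: acc=0 h=0 v=0
— OS: 2×2; PE[0][0] trace:
  t=0 PE[0][0]: acc=28 h=7 v=4
  t=1 PE[0][0]: acc=40 h=3 v=4
  t=2 PE[0][0]: acc=40 h=0 v=0
  t=3 PE[0][0]: acc=40 h=0 v=0
— RS: 2×2; PE[0][0] trace:
  t=0 PE[0][0]: acc=28 h=28 v=4
  t=1 PE[0][0]: acc=28 h=28 v=4
  t=2 PE[0][0]: acc=0 h=0 v=0
  t=3 PE[0][0]: acc=0 h=0 v=0

dataflow = OS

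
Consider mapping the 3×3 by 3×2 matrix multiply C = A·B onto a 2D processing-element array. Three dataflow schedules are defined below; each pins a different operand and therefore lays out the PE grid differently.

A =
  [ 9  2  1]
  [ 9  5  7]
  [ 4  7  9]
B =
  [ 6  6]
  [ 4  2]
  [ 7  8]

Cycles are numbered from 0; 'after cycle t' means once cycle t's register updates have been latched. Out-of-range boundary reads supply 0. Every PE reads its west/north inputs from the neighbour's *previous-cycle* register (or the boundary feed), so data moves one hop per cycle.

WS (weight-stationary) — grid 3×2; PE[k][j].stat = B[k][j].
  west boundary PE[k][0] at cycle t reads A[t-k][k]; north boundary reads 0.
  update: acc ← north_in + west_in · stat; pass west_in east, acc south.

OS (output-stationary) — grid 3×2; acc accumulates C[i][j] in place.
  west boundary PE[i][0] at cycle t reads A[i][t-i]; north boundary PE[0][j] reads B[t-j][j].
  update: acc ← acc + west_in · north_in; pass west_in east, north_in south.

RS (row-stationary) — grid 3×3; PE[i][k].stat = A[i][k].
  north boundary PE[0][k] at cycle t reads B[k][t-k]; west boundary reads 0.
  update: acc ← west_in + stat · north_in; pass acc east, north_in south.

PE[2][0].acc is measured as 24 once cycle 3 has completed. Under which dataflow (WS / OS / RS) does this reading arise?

WS (3×2 grid), PE[2][0]:
  @0  [2,0]  acc 0  |  →0  ↓0
  @1  [2,0]  acc 0  |  →0  ↓0
  @2  [2,0]  acc 69  |  →1  ↓69
  @3  [2,0]  acc 123  |  →7  ↓123
OS (3×2 grid), PE[2][0]:
  @0  [2,0]  acc 0  |  →0  ↓0
  @1  [2,0]  acc 0  |  →0  ↓0
  @2  [2,0]  acc 24  |  →4  ↓6
  @3  [2,0]  acc 52  |  →7  ↓4
RS (3×3 grid), PE[2][0]:
  @0  [2,0]  acc 0  |  →0  ↓0
  @1  [2,0]  acc 0  |  →0  ↓0
  @2  [2,0]  acc 24  |  →24  ↓6
  @3  [2,0]  acc 24  |  →24  ↓6

dataflow = RS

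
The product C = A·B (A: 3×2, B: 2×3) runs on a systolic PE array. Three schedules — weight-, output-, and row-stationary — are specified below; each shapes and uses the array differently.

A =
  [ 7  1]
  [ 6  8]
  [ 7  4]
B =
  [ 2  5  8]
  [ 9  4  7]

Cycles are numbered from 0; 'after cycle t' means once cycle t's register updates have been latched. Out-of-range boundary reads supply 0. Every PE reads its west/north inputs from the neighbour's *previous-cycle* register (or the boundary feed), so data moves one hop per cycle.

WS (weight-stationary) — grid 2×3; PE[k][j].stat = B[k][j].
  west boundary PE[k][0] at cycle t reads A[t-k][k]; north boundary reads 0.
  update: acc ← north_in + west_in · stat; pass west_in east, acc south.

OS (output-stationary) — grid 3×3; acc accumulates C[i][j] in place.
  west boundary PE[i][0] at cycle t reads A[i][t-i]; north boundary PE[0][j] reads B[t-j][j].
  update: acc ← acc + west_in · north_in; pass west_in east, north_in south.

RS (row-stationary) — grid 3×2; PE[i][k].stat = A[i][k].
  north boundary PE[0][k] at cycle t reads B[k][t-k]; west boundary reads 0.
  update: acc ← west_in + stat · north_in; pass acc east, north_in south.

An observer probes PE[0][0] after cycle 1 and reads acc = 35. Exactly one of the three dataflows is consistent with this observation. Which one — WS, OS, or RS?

WS [2×3] PE[0][0] across cycles:
  cycle 0: PE[0][0] → acc 14, east 7, south 14
  cycle 1: PE[0][0] → acc 12, east 6, south 12
OS [3×3] PE[0][0] across cycles:
  cycle 0: PE[0][0] → acc 14, east 7, south 2
  cycle 1: PE[0][0] → acc 23, east 1, south 9
RS [3×2] PE[0][0] across cycles:
  cycle 0: PE[0][0] → acc 14, east 14, south 2
  cycle 1: PE[0][0] → acc 35, east 35, south 5

dataflow = RS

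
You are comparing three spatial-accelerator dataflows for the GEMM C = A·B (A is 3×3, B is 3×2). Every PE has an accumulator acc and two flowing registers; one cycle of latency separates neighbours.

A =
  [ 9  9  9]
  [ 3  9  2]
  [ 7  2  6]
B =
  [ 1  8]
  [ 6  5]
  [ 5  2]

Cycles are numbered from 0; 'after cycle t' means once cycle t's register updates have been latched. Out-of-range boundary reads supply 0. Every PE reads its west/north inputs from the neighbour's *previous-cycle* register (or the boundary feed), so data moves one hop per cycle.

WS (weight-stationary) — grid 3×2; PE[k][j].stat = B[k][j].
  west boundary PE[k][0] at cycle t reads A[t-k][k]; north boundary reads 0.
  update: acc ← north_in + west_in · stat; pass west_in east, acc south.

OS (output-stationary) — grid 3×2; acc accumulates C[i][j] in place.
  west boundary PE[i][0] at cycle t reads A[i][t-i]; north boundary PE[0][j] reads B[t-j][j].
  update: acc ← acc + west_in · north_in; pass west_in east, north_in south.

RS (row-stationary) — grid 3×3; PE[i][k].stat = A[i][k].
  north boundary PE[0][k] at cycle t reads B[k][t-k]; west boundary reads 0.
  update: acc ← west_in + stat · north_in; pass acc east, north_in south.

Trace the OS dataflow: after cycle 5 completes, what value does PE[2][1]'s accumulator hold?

OS (3×2). Following PE[2][1] plus its west/north inputs:
  cycle 0: PE[1][1] → acc 0, east 0, south 0
  cycle 0: PE[2][0] → acc 0, east 0, south 0
  cycle 0: PE[2][1] → acc 0, east 0, south 0
  cycle 1: PE[1][1] → acc 0, east 0, south 0
  cycle 1: PE[2][0] → acc 0, east 0, south 0
  cycle 1: PE[2][1] → acc 0, east 0, south 0
  cycle 2: PE[1][1] → acc 24, east 3, south 8
  cycle 2: PE[2][0] → acc 7, east 7, south 1
  cycle 2: PE[2][1] → acc 0, east 0, south 0
  cycle 3: PE[1][1] → acc 69, east 9, south 5
  cycle 3: PE[2][0] → acc 19, east 2, south 6
  cycle 3: PE[2][1] → acc 56, east 7, south 8
  cycle 4: PE[1][1] → acc 73, east 2, south 2
  cycle 4: PE[2][0] → acc 49, east 6, south 5
  cycle 4: PE[2][1] → acc 66, east 2, south 5
  cycle 5: PE[1][1] → acc 73, east 0, south 0
  cycle 5: PE[2][0] → acc 49, east 0, south 0
  cycle 5: PE[2][1] → acc 78, east 6, south 2

PE[2][1].acc = 78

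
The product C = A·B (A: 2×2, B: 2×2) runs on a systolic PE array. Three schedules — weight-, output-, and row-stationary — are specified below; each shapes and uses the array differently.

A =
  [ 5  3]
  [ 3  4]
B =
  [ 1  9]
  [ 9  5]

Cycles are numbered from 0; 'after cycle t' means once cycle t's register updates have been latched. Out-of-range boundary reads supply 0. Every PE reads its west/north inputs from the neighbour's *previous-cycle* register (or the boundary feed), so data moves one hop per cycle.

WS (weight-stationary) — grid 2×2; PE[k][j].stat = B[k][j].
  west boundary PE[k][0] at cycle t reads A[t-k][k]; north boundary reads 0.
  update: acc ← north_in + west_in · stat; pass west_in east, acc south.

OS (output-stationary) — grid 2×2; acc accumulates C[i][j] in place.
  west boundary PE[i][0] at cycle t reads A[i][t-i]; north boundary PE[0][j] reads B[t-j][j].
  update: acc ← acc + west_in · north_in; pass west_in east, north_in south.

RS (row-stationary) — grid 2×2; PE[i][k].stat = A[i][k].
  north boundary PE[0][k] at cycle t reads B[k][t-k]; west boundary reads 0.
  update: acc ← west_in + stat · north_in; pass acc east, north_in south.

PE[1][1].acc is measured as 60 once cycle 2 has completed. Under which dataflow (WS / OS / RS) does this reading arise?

dataflow = WS

WS (2×2 grid), PE[1][1]:
  @0  [1,1]  acc 0  |  →0  ↓0
  @1  [1,1]  acc 0  |  →0  ↓0
  @2  [1,1]  acc 60  |  →3  ↓60
OS (2×2 grid), PE[1][1]:
  @0  [1,1]  acc 0  |  →0  ↓0
  @1  [1,1]  acc 0  |  →0  ↓0
  @2  [1,1]  acc 27  |  →3  ↓9
RS (2×2 grid), PE[1][1]:
  @0  [1,1]  acc 0  |  →0  ↓0
  @1  [1,1]  acc 0  |  →0  ↓0
  @2  [1,1]  acc 39  |  →39  ↓9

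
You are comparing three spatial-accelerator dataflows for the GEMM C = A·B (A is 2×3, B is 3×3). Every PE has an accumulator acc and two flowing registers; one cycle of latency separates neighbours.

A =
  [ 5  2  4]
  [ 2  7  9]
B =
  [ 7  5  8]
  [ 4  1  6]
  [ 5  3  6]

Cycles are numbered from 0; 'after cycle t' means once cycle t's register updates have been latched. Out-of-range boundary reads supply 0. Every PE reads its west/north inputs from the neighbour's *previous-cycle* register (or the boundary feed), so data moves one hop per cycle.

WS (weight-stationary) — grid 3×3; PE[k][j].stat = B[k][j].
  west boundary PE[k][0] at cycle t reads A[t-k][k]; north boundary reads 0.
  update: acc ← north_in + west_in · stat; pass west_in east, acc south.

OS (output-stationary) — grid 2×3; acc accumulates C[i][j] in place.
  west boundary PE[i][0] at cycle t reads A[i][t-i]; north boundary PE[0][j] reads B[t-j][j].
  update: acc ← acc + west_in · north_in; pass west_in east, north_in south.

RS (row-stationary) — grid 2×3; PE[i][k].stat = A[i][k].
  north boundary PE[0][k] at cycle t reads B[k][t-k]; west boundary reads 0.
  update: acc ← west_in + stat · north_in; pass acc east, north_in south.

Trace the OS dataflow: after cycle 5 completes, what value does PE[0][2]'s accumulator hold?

OS (2×3). Following PE[0][2] plus its west/north inputs:
  after 0 — PE[0][1] acc=0, pass-E 0, pass-S 0
  after 0 — PE[0][2] acc=0, pass-E 0, pass-S 0
  after 1 — PE[0][1] acc=25, pass-E 5, pass-S 5
  after 1 — PE[0][2] acc=0, pass-E 0, pass-S 0
  after 2 — PE[0][1] acc=27, pass-E 2, pass-S 1
  after 2 — PE[0][2] acc=40, pass-E 5, pass-S 8
  after 3 — PE[0][1] acc=39, pass-E 4, pass-S 3
  after 3 — PE[0][2] acc=52, pass-E 2, pass-S 6
  after 4 — PE[0][1] acc=39, pass-E 0, pass-S 0
  after 4 — PE[0][2] acc=76, pass-E 4, pass-S 6
  after 5 — PE[0][1] acc=39, pass-E 0, pass-S 0
  after 5 — PE[0][2] acc=76, pass-E 0, pass-S 0

PE[0][2].acc = 76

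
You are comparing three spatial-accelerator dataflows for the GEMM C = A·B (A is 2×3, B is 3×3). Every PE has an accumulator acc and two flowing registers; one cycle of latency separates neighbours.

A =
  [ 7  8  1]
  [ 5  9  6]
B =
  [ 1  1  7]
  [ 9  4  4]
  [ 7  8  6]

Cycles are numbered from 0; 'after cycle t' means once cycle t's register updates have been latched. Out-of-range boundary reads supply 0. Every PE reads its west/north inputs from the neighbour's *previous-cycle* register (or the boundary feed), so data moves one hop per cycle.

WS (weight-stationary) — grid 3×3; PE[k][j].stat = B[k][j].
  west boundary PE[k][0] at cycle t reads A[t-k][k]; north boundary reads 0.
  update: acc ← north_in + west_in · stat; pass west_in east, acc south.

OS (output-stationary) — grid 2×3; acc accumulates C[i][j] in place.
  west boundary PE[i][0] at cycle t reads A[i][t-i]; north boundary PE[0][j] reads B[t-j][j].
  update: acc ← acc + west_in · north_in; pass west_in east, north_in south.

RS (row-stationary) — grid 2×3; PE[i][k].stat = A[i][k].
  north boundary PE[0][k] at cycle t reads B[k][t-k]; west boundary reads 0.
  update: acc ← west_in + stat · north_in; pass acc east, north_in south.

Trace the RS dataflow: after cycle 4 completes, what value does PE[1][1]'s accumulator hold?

Tracing RS — 2×3 array, target PE[1][1]:
  [0] (0,1) acc=0 (h:0 v:0)
  [0] (1,0) acc=0 (h:0 v:0)
  [0] (1,1) acc=0 (h:0 v:0)
  [1] (0,1) acc=79 (h:79 v:9)
  [1] (1,0) acc=5 (h:5 v:1)
  [1] (1,1) acc=0 (h:0 v:0)
  [2] (0,1) acc=39 (h:39 v:4)
  [2] (1,0) acc=5 (h:5 v:1)
  [2] (1,1) acc=86 (h:86 v:9)
  [3] (0,1) acc=81 (h:81 v:4)
  [3] (1,0) acc=35 (h:35 v:7)
  [3] (1,1) acc=41 (h:41 v:4)
  [4] (0,1) acc=0 (h:0 v:0)
  [4] (1,0) acc=0 (h:0 v:0)
  [4] (1,1) acc=71 (h:71 v:4)

PE[1][1].acc = 71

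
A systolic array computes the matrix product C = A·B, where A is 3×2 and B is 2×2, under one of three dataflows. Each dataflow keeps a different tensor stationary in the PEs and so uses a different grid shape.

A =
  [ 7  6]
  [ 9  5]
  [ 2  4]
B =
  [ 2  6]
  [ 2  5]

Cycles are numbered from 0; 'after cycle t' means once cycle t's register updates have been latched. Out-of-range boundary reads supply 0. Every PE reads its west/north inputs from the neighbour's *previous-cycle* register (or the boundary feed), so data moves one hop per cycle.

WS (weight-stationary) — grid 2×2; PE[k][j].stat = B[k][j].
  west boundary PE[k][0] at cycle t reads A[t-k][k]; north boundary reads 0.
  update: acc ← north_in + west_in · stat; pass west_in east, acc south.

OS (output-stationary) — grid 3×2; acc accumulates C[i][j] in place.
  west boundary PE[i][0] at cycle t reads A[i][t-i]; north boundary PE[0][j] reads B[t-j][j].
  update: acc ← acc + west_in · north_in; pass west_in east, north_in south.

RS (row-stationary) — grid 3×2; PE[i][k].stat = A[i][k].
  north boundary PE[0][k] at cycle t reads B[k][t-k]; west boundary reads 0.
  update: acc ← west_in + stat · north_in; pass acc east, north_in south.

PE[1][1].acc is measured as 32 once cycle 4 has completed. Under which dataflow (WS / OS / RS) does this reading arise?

— WS: 2×2; PE[1][1] trace:
  c0 r1c1: 0 / 0 / 0
  c1 r1c1: 0 / 0 / 0
  c2 r1c1: 72 / 6 / 72
  c3 r1c1: 79 / 5 / 79
  c4 r1c1: 32 / 4 / 32
— OS: 3×2; PE[1][1] trace:
  c0 r1c1: 0 / 0 / 0
  c1 r1c1: 0 / 0 / 0
  c2 r1c1: 54 / 9 / 6
  c3 r1c1: 79 / 5 / 5
  c4 r1c1: 79 / 0 / 0
— RS: 3×2; PE[1][1] trace:
  c0 r1c1: 0 / 0 / 0
  c1 r1c1: 0 / 0 / 0
  c2 r1c1: 28 / 28 / 2
  c3 r1c1: 79 / 79 / 5
  c4 r1c1: 0 / 0 / 0

dataflow = WS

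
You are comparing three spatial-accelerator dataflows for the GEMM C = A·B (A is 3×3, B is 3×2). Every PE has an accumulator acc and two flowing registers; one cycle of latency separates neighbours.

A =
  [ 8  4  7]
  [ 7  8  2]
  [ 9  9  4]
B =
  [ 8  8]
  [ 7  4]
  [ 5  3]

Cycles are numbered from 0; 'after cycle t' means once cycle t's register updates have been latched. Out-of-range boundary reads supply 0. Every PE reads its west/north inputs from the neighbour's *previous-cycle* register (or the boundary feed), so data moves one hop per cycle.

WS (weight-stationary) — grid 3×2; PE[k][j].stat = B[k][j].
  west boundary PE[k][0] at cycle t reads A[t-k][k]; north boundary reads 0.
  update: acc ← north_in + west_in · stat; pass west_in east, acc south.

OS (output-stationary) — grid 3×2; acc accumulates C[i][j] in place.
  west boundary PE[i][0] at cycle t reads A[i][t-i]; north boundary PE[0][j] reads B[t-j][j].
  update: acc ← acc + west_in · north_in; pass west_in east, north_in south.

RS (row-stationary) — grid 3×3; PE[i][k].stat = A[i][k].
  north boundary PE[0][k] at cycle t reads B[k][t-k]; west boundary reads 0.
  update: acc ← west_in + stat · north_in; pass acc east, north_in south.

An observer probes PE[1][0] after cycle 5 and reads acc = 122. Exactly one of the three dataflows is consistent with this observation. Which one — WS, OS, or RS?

dataflow = OS

— WS: 3×2; PE[1][0] trace:
  c0 r1c0: 0 / 0 / 0
  c1 r1c0: 92 / 4 / 92
  c2 r1c0: 112 / 8 / 112
  c3 r1c0: 135 / 9 / 135
  c4 r1c0: 0 / 0 / 0
  c5 r1c0: 0 / 0 / 0
— OS: 3×2; PE[1][0] trace:
  c0 r1c0: 0 / 0 / 0
  c1 r1c0: 56 / 7 / 8
  c2 r1c0: 112 / 8 / 7
  c3 r1c0: 122 / 2 / 5
  c4 r1c0: 122 / 0 / 0
  c5 r1c0: 122 / 0 / 0
— RS: 3×3; PE[1][0] trace:
  c0 r1c0: 0 / 0 / 0
  c1 r1c0: 56 / 56 / 8
  c2 r1c0: 56 / 56 / 8
  c3 r1c0: 0 / 0 / 0
  c4 r1c0: 0 / 0 / 0
  c5 r1c0: 0 / 0 / 0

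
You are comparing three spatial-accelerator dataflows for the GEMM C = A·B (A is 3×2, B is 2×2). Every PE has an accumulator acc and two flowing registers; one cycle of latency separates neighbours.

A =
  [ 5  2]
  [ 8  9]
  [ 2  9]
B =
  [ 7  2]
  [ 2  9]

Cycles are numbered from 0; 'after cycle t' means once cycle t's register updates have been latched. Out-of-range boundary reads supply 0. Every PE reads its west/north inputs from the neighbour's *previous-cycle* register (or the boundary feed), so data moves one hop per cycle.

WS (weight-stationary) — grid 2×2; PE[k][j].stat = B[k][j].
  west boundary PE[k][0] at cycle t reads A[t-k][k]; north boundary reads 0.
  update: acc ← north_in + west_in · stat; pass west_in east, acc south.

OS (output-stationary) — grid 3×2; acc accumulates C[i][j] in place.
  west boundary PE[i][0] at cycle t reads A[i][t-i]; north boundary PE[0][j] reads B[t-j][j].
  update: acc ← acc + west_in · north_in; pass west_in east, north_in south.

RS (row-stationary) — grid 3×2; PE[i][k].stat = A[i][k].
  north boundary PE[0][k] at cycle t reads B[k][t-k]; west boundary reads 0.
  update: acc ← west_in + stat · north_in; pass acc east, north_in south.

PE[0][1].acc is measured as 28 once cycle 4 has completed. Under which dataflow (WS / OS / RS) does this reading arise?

dataflow = OS

WS [2×2] PE[0][1] across cycles:
  step 0 · PE0,1: acc=0; fwd→0 fwd↓0
  step 1 · PE0,1: acc=10; fwd→5 fwd↓10
  step 2 · PE0,1: acc=16; fwd→8 fwd↓16
  step 3 · PE0,1: acc=4; fwd→2 fwd↓4
  step 4 · PE0,1: acc=0; fwd→0 fwd↓0
OS [3×2] PE[0][1] across cycles:
  step 0 · PE0,1: acc=0; fwd→0 fwd↓0
  step 1 · PE0,1: acc=10; fwd→5 fwd↓2
  step 2 · PE0,1: acc=28; fwd→2 fwd↓9
  step 3 · PE0,1: acc=28; fwd→0 fwd↓0
  step 4 · PE0,1: acc=28; fwd→0 fwd↓0
RS [3×2] PE[0][1] across cycles:
  step 0 · PE0,1: acc=0; fwd→0 fwd↓0
  step 1 · PE0,1: acc=39; fwd→39 fwd↓2
  step 2 · PE0,1: acc=28; fwd→28 fwd↓9
  step 3 · PE0,1: acc=0; fwd→0 fwd↓0
  step 4 · PE0,1: acc=0; fwd→0 fwd↓0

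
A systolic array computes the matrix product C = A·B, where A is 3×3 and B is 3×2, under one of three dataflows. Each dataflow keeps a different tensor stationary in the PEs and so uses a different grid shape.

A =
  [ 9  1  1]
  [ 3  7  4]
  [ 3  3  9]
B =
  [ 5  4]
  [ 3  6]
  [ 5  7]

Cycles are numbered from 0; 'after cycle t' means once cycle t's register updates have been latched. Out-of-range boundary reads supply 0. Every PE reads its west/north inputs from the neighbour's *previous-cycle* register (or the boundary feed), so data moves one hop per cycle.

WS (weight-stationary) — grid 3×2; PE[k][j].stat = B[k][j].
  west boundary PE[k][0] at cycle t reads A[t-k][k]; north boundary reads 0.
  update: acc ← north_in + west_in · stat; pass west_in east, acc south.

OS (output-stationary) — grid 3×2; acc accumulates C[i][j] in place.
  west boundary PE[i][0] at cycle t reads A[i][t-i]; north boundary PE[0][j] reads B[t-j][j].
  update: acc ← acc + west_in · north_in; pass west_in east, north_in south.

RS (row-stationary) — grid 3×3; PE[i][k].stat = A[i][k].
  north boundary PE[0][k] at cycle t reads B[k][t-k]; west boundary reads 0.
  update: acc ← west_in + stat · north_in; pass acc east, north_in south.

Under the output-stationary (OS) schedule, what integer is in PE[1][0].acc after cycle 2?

OS (3×2). Following PE[1][0] plus its west/north inputs:
  t=0 PE[0][0]: acc=45 h=9 v=5
  t=0 PE[1][0]: acc=0 h=0 v=0
  t=1 PE[0][0]: acc=48 h=1 v=3
  t=1 PE[1][0]: acc=15 h=3 v=5
  t=2 PE[0][0]: acc=53 h=1 v=5
  t=2 PE[1][0]: acc=36 h=7 v=3

PE[1][0].acc = 36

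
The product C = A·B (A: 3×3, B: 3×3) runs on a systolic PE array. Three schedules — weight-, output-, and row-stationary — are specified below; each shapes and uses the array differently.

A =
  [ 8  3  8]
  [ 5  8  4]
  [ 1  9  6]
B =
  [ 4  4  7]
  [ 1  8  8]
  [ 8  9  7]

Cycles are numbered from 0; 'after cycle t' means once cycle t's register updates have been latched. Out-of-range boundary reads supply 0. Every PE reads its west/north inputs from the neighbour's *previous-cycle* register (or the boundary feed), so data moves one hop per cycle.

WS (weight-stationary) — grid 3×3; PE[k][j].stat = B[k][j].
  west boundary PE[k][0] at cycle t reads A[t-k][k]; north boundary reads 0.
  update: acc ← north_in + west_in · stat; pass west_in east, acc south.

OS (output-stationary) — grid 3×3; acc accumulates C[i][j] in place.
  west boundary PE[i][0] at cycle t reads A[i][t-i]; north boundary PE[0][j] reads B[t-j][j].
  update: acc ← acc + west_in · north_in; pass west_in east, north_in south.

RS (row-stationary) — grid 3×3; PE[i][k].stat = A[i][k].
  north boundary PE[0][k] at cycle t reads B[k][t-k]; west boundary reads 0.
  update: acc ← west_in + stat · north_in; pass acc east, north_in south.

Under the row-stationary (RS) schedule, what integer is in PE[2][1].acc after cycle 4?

PE[2][1].acc = 76

RS (3×3). Following PE[2][1] plus its west/north inputs:
  0: (1,1).acc=0  regs=<0,0>
  0: (2,0).acc=0  regs=<0,0>
  0: (2,1).acc=0  regs=<0,0>
  1: (1,1).acc=0  regs=<0,0>
  1: (2,0).acc=0  regs=<0,0>
  1: (2,1).acc=0  regs=<0,0>
  2: (1,1).acc=28  regs=<28,1>
  2: (2,0).acc=4  regs=<4,4>
  2: (2,1).acc=0  regs=<0,0>
  3: (1,1).acc=84  regs=<84,8>
  3: (2,0).acc=4  regs=<4,4>
  3: (2,1).acc=13  regs=<13,1>
  4: (1,1).acc=99  regs=<99,8>
  4: (2,0).acc=7  regs=<7,7>
  4: (2,1).acc=76  regs=<76,8>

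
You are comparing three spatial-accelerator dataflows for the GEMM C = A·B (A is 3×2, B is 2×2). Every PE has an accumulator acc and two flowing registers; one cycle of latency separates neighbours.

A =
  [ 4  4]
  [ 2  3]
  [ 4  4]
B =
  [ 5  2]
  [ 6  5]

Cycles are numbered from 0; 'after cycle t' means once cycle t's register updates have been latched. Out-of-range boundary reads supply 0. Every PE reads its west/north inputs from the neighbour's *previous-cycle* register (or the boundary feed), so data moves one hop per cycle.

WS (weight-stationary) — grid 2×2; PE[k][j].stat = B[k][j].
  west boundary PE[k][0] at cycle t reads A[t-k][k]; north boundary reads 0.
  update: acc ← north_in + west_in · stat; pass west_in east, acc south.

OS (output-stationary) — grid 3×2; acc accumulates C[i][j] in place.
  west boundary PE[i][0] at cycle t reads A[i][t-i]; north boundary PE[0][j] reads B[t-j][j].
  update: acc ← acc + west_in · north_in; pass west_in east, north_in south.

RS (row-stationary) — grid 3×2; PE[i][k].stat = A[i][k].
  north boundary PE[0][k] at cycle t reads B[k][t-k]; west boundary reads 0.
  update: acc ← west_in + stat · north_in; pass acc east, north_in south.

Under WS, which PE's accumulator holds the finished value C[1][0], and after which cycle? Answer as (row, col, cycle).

(row, col, cycle) = (1, 0, 2)

Under WS, C[1][0] lands at PE[1][0]:
  [0] (1,0) acc=0 (h:0 v:0)
  [1] (1,0) acc=44 (h:4 v:44)
  [2] (1,0) acc=28 (h:3 v:28)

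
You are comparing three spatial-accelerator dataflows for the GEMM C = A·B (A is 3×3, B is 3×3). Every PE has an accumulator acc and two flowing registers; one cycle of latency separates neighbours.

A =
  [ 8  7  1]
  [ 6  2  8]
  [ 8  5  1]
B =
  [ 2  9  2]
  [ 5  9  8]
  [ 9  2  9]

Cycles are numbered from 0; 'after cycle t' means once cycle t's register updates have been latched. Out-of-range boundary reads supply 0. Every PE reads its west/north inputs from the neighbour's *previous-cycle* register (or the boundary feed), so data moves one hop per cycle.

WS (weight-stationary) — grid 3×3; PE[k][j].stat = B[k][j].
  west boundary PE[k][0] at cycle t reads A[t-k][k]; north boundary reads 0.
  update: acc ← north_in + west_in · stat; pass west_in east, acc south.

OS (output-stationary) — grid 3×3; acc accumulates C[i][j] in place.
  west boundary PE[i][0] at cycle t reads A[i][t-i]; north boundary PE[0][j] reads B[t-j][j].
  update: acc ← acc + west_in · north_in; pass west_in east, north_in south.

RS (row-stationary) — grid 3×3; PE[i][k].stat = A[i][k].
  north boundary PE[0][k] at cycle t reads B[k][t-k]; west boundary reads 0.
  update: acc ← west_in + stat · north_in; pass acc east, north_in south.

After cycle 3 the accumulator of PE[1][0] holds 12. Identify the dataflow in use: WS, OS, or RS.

dataflow = RS

Under WS (3×3), PE[1][0]:
  @0  [1,0]  acc 0  |  →0  ↓0
  @1  [1,0]  acc 51  |  →7  ↓51
  @2  [1,0]  acc 22  |  →2  ↓22
  @3  [1,0]  acc 41  |  →5  ↓41
Under OS (3×3), PE[1][0]:
  @0  [1,0]  acc 0  |  →0  ↓0
  @1  [1,0]  acc 12  |  →6  ↓2
  @2  [1,0]  acc 22  |  →2  ↓5
  @3  [1,0]  acc 94  |  →8  ↓9
Under RS (3×3), PE[1][0]:
  @0  [1,0]  acc 0  |  →0  ↓0
  @1  [1,0]  acc 12  |  →12  ↓2
  @2  [1,0]  acc 54  |  →54  ↓9
  @3  [1,0]  acc 12  |  →12  ↓2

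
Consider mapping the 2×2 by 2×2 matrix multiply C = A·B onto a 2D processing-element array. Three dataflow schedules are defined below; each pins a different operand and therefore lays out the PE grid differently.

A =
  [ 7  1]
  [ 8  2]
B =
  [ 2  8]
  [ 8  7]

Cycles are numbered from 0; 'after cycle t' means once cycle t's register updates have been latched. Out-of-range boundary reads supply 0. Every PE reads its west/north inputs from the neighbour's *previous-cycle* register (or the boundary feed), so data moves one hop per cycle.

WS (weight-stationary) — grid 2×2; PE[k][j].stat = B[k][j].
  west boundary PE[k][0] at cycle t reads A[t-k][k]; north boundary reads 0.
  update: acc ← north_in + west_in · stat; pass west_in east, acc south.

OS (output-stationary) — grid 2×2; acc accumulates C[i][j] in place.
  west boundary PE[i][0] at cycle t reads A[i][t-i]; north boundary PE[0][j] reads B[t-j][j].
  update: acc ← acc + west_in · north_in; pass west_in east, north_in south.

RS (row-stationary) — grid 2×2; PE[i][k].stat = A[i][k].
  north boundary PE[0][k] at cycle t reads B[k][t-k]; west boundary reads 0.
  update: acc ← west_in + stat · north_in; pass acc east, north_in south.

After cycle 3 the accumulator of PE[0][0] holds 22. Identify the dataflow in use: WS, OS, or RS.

dataflow = OS

Under WS (2×2), PE[0][0]:
  [0] (0,0) acc=14 (h:7 v:14)
  [1] (0,0) acc=16 (h:8 v:16)
  [2] (0,0) acc=0 (h:0 v:0)
  [3] (0,0) acc=0 (h:0 v:0)
Under OS (2×2), PE[0][0]:
  [0] (0,0) acc=14 (h:7 v:2)
  [1] (0,0) acc=22 (h:1 v:8)
  [2] (0,0) acc=22 (h:0 v:0)
  [3] (0,0) acc=22 (h:0 v:0)
Under RS (2×2), PE[0][0]:
  [0] (0,0) acc=14 (h:14 v:2)
  [1] (0,0) acc=56 (h:56 v:8)
  [2] (0,0) acc=0 (h:0 v:0)
  [3] (0,0) acc=0 (h:0 v:0)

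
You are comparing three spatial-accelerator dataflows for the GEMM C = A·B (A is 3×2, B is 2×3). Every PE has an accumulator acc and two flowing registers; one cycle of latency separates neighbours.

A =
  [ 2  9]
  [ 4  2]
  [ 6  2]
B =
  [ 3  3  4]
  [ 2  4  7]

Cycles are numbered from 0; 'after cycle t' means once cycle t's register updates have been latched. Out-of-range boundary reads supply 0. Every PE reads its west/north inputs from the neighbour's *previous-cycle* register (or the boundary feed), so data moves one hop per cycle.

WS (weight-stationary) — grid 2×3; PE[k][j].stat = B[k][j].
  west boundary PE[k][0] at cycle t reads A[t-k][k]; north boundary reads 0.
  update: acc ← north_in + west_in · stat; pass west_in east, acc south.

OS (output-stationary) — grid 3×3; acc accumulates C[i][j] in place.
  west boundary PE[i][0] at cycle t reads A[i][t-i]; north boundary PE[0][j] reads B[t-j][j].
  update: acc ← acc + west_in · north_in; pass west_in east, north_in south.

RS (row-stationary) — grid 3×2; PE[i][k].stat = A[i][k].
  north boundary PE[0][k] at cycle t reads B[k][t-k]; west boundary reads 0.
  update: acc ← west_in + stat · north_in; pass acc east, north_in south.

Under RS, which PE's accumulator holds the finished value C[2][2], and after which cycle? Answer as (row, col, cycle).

RS: C[2][2] accumulates in PE[2][1]:
  @0  [2,1]  acc 0  |  →0  ↓0
  @1  [2,1]  acc 0  |  →0  ↓0
  @2  [2,1]  acc 0  |  →0  ↓0
  @3  [2,1]  acc 22  |  →22  ↓2
  @4  [2,1]  acc 26  |  →26  ↓4
  @5  [2,1]  acc 38  |  →38  ↓7

(row, col, cycle) = (2, 1, 5)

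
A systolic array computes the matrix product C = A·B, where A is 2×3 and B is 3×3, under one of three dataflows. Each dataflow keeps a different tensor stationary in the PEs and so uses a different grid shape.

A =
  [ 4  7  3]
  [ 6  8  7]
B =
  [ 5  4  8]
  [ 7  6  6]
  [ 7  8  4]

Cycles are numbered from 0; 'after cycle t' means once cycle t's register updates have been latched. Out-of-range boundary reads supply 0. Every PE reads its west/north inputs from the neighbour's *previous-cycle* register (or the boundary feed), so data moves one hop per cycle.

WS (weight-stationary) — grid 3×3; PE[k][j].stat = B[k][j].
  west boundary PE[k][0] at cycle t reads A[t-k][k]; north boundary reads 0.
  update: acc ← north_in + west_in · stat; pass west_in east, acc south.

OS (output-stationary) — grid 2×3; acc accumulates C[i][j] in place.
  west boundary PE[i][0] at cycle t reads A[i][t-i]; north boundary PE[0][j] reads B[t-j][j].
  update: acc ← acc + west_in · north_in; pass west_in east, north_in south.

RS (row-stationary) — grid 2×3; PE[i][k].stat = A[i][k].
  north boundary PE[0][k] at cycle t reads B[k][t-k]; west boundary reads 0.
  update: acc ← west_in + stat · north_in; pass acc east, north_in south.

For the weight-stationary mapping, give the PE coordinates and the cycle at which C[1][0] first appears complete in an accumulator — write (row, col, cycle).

(row, col, cycle) = (2, 0, 3)

Under WS, C[1][0] lands at PE[2][0]:
  c0 r2c0: 0 / 0 / 0
  c1 r2c0: 0 / 0 / 0
  c2 r2c0: 90 / 3 / 90
  c3 r2c0: 135 / 7 / 135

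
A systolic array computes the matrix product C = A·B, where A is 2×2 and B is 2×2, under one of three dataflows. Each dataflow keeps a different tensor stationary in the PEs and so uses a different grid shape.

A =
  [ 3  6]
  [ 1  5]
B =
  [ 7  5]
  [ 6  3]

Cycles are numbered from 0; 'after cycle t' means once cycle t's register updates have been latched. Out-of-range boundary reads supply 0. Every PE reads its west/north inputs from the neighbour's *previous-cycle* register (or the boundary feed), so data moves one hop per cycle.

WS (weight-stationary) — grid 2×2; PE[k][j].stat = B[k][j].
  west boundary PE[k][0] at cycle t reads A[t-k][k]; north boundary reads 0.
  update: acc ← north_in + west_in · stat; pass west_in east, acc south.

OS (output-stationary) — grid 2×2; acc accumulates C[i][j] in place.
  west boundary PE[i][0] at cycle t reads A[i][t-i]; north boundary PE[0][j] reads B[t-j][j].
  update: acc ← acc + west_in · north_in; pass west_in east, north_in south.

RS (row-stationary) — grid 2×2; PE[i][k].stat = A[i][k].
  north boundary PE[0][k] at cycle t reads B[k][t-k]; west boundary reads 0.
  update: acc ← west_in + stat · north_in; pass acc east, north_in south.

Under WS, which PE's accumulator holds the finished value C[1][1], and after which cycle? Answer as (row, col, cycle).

(row, col, cycle) = (1, 1, 3)

WS — PE[1][1] is where C[1][1] collects:
  0: (1,1).acc=0  regs=<0,0>
  1: (1,1).acc=0  regs=<0,0>
  2: (1,1).acc=33  regs=<6,33>
  3: (1,1).acc=20  regs=<5,20>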